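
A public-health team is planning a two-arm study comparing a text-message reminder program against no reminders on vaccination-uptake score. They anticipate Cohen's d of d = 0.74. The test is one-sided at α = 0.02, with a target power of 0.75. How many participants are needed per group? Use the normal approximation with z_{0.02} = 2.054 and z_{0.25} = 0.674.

n = 28 per group

For two independent groups with equal n: n = 2·((z_{α} + z_β) / d)².
z_{α} + z_β = 2.054 + 0.674 = 2.728.
n = 2 × (2.728 / 0.74)² = 2 × 3.686² = 2 × 13.59 = 27.2.
Round up to the next whole participant.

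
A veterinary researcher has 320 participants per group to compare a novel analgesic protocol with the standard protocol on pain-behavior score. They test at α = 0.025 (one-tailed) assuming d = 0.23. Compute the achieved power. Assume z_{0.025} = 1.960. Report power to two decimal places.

power ≈ 0.83

For two equal groups, power = Φ(d·√(n/2) − z_{α}).
d·√(n/2) = 0.23 × √(320/2) = 0.23 × 12.649 = 2.909.
z_β = 2.909 − 1.960 = 0.949.
Power = Φ(0.949) = 0.829.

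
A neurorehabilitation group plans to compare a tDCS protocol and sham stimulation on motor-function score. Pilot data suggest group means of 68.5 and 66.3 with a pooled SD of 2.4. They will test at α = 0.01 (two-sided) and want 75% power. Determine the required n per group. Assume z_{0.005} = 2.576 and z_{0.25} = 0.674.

Cohen's d = |M₁ − M₂| / SD_pooled = |68.5 − 66.3| / 2.4 = 2.2 / 2.4 = 0.917.
For two independent groups with equal n: n = 2·((z_{α/2} + z_β) / d)².
z_{α/2} + z_β = 2.576 + 0.674 = 3.250.
n = 2 × (3.250 / 0.917)² = 2 × 3.544² = 2 × 12.56 = 25.1.
Round up to the next whole participant.

n = 26 per group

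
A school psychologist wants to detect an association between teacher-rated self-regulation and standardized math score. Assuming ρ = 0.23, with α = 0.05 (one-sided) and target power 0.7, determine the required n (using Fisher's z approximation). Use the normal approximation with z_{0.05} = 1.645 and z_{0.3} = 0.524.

n = 89

Fisher's z: C = ½·ln((1+r)/(1−r)) = ½·ln(1.5974) = 0.2342.
n = ((z_{α} + z_β)/C)² + 3.
(1.645 + 0.524) / 0.2342 = 2.169 / 0.2342 = 9.261.
n = 9.261² + 3 = 85.77 + 3 = 88.8.
Round up.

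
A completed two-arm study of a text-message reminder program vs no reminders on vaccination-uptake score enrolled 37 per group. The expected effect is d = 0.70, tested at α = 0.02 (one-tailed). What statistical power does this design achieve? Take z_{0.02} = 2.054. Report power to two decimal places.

power ≈ 0.83

For two equal groups, power = Φ(d·√(n/2) − z_{α}).
d·√(n/2) = 0.70 × √(37/2) = 0.70 × 4.301 = 3.011.
z_β = 3.011 − 2.054 = 0.957.
Power = Φ(0.957) = 0.831.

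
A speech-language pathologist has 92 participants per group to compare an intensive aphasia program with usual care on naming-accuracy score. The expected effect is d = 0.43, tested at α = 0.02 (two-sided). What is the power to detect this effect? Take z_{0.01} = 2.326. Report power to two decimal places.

power ≈ 0.72

For two equal groups, power = Φ(d·√(n/2) − z_{α/2}).
d·√(n/2) = 0.43 × √(92/2) = 0.43 × 6.782 = 2.916.
z_β = 2.916 − 2.326 = 0.590.
Power = Φ(0.590) = 0.723.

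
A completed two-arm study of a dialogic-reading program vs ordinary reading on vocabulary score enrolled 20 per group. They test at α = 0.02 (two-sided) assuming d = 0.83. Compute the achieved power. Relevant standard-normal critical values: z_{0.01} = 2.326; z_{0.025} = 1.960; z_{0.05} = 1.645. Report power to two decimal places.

For two equal groups, power = Φ(d·√(n/2) − z_{α/2}).
d·√(n/2) = 0.83 × √(20/2) = 0.83 × 3.162 = 2.625.
z_β = 2.625 − 2.326 = 0.299.
Power = Φ(0.299) = 0.617.

power ≈ 0.62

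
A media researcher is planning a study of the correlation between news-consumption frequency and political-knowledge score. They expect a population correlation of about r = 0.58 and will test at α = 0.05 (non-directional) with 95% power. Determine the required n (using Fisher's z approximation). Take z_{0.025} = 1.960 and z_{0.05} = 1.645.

n = 33

Fisher's z: C = ½·ln((1+r)/(1−r)) = ½·ln(3.7619) = 0.6625.
n = ((z_{α/2} + z_β)/C)² + 3.
(1.960 + 1.645) / 0.6625 = 3.605 / 0.6625 = 5.442.
n = 5.442² + 3 = 29.61 + 3 = 32.6.
Round up.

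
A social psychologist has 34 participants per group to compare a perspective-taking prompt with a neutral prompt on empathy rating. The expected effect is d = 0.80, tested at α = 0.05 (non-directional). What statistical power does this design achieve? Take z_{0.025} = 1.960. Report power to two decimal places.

For two equal groups, power = Φ(d·√(n/2) − z_{α/2}).
d·√(n/2) = 0.80 × √(34/2) = 0.80 × 4.123 = 3.298.
z_β = 3.298 − 1.960 = 1.338.
Power = Φ(1.338) = 0.910.

power ≈ 0.91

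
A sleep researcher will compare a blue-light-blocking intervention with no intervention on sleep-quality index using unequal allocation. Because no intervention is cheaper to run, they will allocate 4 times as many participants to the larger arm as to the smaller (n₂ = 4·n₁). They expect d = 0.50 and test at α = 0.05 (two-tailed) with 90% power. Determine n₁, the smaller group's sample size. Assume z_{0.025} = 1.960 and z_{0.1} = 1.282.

With allocation ratio k = n₂/n₁ = 4, Var(x̄₁−x̄₂) = σ²(1/n₁ + 1/(k·n₁)) = σ²·(k+1)/(k·n₁).
So n₁ = (1 + 1/k)·((z_{α/2} + z_β)/d)² = 1.250 × (3.242/0.50)².
n₁ = 1.250 × 42.04 = 52.6.
Round up: n₁ = 53, giving n₂ = 4 × 53 = 212.

n₁ = 53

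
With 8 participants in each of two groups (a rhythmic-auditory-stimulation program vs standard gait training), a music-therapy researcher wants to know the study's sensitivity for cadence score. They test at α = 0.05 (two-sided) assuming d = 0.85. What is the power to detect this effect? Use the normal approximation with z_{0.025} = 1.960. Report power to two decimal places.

For two equal groups, power = Φ(d·√(n/2) − z_{α/2}).
d·√(n/2) = 0.85 × √(8/2) = 0.85 × 2.000 = 1.700.
z_β = 1.700 − 1.960 = -0.260.
Power = Φ(-0.260) = 0.397.

power ≈ 0.40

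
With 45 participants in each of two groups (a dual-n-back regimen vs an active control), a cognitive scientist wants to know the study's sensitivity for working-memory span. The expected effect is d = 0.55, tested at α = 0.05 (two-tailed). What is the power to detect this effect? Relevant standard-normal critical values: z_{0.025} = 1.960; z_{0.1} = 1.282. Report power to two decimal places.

power ≈ 0.74

For two equal groups, power = Φ(d·√(n/2) − z_{α/2}).
d·√(n/2) = 0.55 × √(45/2) = 0.55 × 4.743 = 2.609.
z_β = 2.609 − 1.960 = 0.649.
Power = Φ(0.649) = 0.742.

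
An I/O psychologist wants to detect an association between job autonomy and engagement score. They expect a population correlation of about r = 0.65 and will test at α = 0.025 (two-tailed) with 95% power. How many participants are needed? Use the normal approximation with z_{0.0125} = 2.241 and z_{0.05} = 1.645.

n = 29

Fisher's z: C = ½·ln((1+r)/(1−r)) = ½·ln(4.7143) = 0.7753.
n = ((z_{α/2} + z_β)/C)² + 3.
(2.241 + 1.645) / 0.7753 = 3.886 / 0.7753 = 5.012.
n = 5.012² + 3 = 25.12 + 3 = 28.1.
Round up.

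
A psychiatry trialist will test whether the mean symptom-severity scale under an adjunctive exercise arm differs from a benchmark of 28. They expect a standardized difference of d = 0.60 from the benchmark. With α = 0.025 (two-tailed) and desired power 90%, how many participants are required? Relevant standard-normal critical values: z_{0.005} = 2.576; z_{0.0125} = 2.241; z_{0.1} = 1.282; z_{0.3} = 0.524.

n = 35

For a one-sample test: n = ((z_{α/2} + z_β) / d)².
z_{α/2} + z_β = 2.241 + 1.282 = 3.523.
n = (3.523 / 0.60)² = 5.872² = 34.48.
Round up.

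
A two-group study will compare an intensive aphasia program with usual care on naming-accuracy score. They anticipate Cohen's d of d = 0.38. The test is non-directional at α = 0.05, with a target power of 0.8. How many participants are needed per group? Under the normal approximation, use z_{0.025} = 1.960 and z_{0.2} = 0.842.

For two independent groups with equal n: n = 2·((z_{α/2} + z_β) / d)².
z_{α/2} + z_β = 1.960 + 0.842 = 2.802.
n = 2 × (2.802 / 0.38)² = 2 × 7.374² = 2 × 54.37 = 108.7.
Round up to the next whole participant.

n = 109 per group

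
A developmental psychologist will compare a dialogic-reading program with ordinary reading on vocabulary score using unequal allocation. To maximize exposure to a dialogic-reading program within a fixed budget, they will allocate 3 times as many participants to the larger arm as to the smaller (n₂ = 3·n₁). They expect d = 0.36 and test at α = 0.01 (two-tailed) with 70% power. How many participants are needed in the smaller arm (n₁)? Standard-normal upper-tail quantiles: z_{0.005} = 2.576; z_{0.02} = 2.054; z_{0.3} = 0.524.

n₁ = 99

With allocation ratio k = n₂/n₁ = 3, Var(x̄₁−x̄₂) = σ²(1/n₁ + 1/(k·n₁)) = σ²·(k+1)/(k·n₁).
So n₁ = (1 + 1/k)·((z_{α/2} + z_β)/d)² = 1.333 × (3.100/0.36)².
n₁ = 1.333 × 74.15 = 98.9.
Round up: n₁ = 99, giving n₂ = 3 × 99 = 297.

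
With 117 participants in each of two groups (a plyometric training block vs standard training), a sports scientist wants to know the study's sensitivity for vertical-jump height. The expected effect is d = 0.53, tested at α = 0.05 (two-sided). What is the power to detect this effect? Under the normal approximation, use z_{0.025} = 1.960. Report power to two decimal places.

power ≈ 0.98

For two equal groups, power = Φ(d·√(n/2) − z_{α/2}).
d·√(n/2) = 0.53 × √(117/2) = 0.53 × 7.649 = 4.054.
z_β = 4.054 − 1.960 = 2.094.
Power = Φ(2.094) = 0.982.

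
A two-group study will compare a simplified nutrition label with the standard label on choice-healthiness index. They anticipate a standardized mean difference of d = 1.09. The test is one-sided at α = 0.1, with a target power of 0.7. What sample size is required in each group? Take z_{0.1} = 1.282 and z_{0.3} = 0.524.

n = 6 per group

For two independent groups with equal n: n = 2·((z_{α} + z_β) / d)².
z_{α} + z_β = 1.282 + 0.524 = 1.806.
n = 2 × (1.806 / 1.09)² = 2 × 1.657² = 2 × 2.75 = 5.5.
Round up to the next whole participant.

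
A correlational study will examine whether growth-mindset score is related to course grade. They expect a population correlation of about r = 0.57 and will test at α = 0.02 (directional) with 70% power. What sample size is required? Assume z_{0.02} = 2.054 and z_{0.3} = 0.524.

Fisher's z: C = ½·ln((1+r)/(1−r)) = ½·ln(3.6512) = 0.6475.
n = ((z_{α} + z_β)/C)² + 3.
(2.054 + 0.524) / 0.6475 = 2.578 / 0.6475 = 3.981.
n = 3.981² + 3 = 15.85 + 3 = 18.9.
Round up.

n = 19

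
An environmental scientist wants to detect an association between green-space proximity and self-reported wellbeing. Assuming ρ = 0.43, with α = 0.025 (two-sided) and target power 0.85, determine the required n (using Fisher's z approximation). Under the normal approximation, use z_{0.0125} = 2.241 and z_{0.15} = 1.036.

n = 54

Fisher's z: C = ½·ln((1+r)/(1−r)) = ½·ln(2.5088) = 0.4599.
n = ((z_{α/2} + z_β)/C)² + 3.
(2.241 + 1.036) / 0.4599 = 3.277 / 0.4599 = 7.125.
n = 7.125² + 3 = 50.77 + 3 = 53.8.
Round up.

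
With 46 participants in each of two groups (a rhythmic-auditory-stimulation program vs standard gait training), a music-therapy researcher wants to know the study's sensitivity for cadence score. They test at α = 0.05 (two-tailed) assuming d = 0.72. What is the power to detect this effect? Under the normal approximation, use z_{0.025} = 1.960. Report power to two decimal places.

power ≈ 0.93

For two equal groups, power = Φ(d·√(n/2) − z_{α/2}).
d·√(n/2) = 0.72 × √(46/2) = 0.72 × 4.796 = 3.453.
z_β = 3.453 − 1.960 = 1.493.
Power = Φ(1.493) = 0.932.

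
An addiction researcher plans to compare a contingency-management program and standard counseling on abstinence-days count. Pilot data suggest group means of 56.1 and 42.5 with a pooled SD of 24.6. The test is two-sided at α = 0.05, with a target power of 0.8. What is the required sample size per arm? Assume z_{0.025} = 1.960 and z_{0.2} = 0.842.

n = 52 per group

Cohen's d = |M₁ − M₂| / SD_pooled = |56.1 − 42.5| / 24.6 = 13.6 / 24.6 = 0.553.
For two independent groups with equal n: n = 2·((z_{α/2} + z_β) / d)².
z_{α/2} + z_β = 1.960 + 0.842 = 2.802.
n = 2 × (2.802 / 0.553)² = 2 × 5.067² = 2 × 25.67 = 51.3.
Round up to the next whole participant.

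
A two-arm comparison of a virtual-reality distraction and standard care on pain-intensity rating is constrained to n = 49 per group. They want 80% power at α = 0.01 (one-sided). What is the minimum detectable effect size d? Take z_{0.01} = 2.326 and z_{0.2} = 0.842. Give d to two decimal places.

d_min ≈ 0.64

For two independent groups of n = 49 each: d_min = (z_{α} + z_β)·√(2/n).
z-sum = 2.326 + 0.842 = 3.168.
d_min = 3.168 × √(2/49) = 3.168 × 0.2020 = 0.640.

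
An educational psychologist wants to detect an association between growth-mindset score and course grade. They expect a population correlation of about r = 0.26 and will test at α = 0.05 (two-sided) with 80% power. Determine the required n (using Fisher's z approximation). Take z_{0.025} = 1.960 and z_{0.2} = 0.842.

Fisher's z: C = ½·ln((1+r)/(1−r)) = ½·ln(1.7027) = 0.2661.
n = ((z_{α/2} + z_β)/C)² + 3.
(1.960 + 0.842) / 0.2661 = 2.802 / 0.2661 = 10.530.
n = 10.530² + 3 = 110.88 + 3 = 113.9.
Round up.

n = 114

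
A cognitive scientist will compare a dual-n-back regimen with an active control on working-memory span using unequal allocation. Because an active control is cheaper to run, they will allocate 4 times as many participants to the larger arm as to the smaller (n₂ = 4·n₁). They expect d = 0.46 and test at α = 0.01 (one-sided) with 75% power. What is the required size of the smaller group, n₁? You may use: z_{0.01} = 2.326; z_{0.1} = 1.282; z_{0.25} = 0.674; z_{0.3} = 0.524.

n₁ = 54

With allocation ratio k = n₂/n₁ = 4, Var(x̄₁−x̄₂) = σ²(1/n₁ + 1/(k·n₁)) = σ²·(k+1)/(k·n₁).
So n₁ = (1 + 1/k)·((z_{α} + z_β)/d)² = 1.250 × (3.000/0.46)².
n₁ = 1.250 × 42.53 = 53.2.
Round up: n₁ = 54, giving n₂ = 4 × 54 = 216.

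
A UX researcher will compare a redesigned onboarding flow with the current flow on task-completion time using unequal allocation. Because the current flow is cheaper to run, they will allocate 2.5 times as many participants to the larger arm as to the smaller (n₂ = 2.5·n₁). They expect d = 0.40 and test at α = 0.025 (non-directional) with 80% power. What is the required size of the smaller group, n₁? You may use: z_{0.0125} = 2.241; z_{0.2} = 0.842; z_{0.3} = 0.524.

With allocation ratio k = n₂/n₁ = 2.5, Var(x̄₁−x̄₂) = σ²(1/n₁ + 1/(k·n₁)) = σ²·(k+1)/(k·n₁).
So n₁ = (1 + 1/k)·((z_{α/2} + z_β)/d)² = 1.400 × (3.083/0.40)².
n₁ = 1.400 × 59.41 = 83.2.
Round up: n₁ = 84, giving n₂ = 2.5 × 84 = 210.

n₁ = 84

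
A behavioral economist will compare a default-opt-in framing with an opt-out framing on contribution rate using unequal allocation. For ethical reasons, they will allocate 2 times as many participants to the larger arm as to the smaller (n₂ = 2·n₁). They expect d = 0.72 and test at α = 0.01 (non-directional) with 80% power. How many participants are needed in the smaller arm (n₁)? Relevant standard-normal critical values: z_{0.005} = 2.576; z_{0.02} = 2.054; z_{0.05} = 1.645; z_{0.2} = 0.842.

n₁ = 34

With allocation ratio k = n₂/n₁ = 2, Var(x̄₁−x̄₂) = σ²(1/n₁ + 1/(k·n₁)) = σ²·(k+1)/(k·n₁).
So n₁ = (1 + 1/k)·((z_{α/2} + z_β)/d)² = 1.500 × (3.418/0.72)².
n₁ = 1.500 × 22.54 = 33.8.
Round up: n₁ = 34, giving n₂ = 2 × 34 = 68.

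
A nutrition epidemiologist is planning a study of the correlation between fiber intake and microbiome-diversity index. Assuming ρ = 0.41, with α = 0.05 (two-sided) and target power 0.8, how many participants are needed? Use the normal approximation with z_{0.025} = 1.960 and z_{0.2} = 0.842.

Fisher's z: C = ½·ln((1+r)/(1−r)) = ½·ln(2.3898) = 0.4356.
n = ((z_{α/2} + z_β)/C)² + 3.
(1.960 + 0.842) / 0.4356 = 2.802 / 0.4356 = 6.433.
n = 6.433² + 3 = 41.38 + 3 = 44.4.
Round up.

n = 45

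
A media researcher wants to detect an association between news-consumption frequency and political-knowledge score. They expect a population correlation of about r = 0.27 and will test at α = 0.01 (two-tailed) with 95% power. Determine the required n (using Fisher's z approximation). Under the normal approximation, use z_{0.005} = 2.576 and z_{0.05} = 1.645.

n = 236

Fisher's z: C = ½·ln((1+r)/(1−r)) = ½·ln(1.7397) = 0.2769.
n = ((z_{α/2} + z_β)/C)² + 3.
(2.576 + 1.645) / 0.2769 = 4.221 / 0.2769 = 15.244.
n = 15.244² + 3 = 232.37 + 3 = 235.4.
Round up.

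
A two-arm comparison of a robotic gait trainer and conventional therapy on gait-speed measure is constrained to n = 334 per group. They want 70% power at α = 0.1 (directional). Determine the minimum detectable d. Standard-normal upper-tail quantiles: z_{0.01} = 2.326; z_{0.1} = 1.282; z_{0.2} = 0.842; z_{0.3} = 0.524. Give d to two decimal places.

d_min ≈ 0.14

For two independent groups of n = 334 each: d_min = (z_{α} + z_β)·√(2/n).
z-sum = 1.282 + 0.524 = 1.806.
d_min = 1.806 × √(2/334) = 1.806 × 0.0774 = 0.140.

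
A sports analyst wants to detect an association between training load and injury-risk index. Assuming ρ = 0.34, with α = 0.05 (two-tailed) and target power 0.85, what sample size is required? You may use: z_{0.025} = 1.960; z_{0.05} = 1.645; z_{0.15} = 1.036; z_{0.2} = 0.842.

Fisher's z: C = ½·ln((1+r)/(1−r)) = ½·ln(2.0303) = 0.3541.
n = ((z_{α/2} + z_β)/C)² + 3.
(1.960 + 1.036) / 0.3541 = 2.996 / 0.3541 = 8.461.
n = 8.461² + 3 = 71.59 + 3 = 74.6.
Round up.

n = 75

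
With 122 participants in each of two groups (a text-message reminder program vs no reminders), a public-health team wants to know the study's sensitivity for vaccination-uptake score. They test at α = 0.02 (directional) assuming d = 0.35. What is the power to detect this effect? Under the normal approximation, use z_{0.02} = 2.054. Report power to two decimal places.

power ≈ 0.75

For two equal groups, power = Φ(d·√(n/2) − z_{α}).
d·√(n/2) = 0.35 × √(122/2) = 0.35 × 7.810 = 2.734.
z_β = 2.734 − 2.054 = 0.680.
Power = Φ(0.680) = 0.752.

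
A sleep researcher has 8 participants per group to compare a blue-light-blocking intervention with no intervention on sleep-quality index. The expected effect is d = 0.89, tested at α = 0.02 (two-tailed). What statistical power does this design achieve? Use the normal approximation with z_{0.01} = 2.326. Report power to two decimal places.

For two equal groups, power = Φ(d·√(n/2) − z_{α/2}).
d·√(n/2) = 0.89 × √(8/2) = 0.89 × 2.000 = 1.780.
z_β = 1.780 − 2.326 = -0.546.
Power = Φ(-0.546) = 0.293.

power ≈ 0.29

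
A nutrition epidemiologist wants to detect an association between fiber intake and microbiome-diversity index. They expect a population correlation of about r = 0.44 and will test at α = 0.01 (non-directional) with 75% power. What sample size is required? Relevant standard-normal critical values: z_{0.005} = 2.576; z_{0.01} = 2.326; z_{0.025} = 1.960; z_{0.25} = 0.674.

n = 51

Fisher's z: C = ½·ln((1+r)/(1−r)) = ½·ln(2.5714) = 0.4722.
n = ((z_{α/2} + z_β)/C)² + 3.
(2.576 + 0.674) / 0.4722 = 3.250 / 0.4722 = 6.883.
n = 6.883² + 3 = 47.37 + 3 = 50.4.
Round up.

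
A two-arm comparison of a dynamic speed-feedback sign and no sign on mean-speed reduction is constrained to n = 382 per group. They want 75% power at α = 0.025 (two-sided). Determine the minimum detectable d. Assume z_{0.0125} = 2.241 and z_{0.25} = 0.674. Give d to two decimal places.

For two independent groups of n = 382 each: d_min = (z_{α/2} + z_β)·√(2/n).
z-sum = 2.241 + 0.674 = 2.915.
d_min = 2.915 × √(2/382) = 2.915 × 0.0724 = 0.211.

d_min ≈ 0.21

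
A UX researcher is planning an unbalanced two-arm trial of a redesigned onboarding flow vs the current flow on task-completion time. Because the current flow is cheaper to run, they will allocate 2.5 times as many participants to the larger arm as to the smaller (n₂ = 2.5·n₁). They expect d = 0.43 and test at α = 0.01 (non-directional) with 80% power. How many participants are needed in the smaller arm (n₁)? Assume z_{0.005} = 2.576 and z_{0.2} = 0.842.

With allocation ratio k = n₂/n₁ = 2.5, Var(x̄₁−x̄₂) = σ²(1/n₁ + 1/(k·n₁)) = σ²·(k+1)/(k·n₁).
So n₁ = (1 + 1/k)·((z_{α/2} + z_β)/d)² = 1.400 × (3.418/0.43)².
n₁ = 1.400 × 63.18 = 88.5.
Round up: n₁ = 89, giving n₂ = ⌈2.5 × 89⌉ = ⌈222.5⌉ = 223.

n₁ = 89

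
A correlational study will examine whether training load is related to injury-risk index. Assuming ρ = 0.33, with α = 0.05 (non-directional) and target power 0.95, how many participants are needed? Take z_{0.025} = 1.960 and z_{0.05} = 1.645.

n = 114

Fisher's z: C = ½·ln((1+r)/(1−r)) = ½·ln(1.9851) = 0.3428.
n = ((z_{α/2} + z_β)/C)² + 3.
(1.960 + 1.645) / 0.3428 = 3.605 / 0.3428 = 10.516.
n = 10.516² + 3 = 110.59 + 3 = 113.6.
Round up.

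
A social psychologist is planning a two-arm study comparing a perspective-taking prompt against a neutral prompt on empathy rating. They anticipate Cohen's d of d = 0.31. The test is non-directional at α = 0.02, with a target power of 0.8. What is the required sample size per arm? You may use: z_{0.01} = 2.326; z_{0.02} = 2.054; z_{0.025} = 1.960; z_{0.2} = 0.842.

For two independent groups with equal n: n = 2·((z_{α/2} + z_β) / d)².
z_{α/2} + z_β = 2.326 + 0.842 = 3.168.
n = 2 × (3.168 / 0.31)² = 2 × 10.219² = 2 × 104.44 = 208.9.
Round up to the next whole participant.

n = 209 per group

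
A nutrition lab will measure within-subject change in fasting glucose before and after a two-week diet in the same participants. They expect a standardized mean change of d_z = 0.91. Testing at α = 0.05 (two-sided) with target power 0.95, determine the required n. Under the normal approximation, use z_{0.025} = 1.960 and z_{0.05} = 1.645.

n = 16 pairs

For a paired (one-sample on differences) test: n = ((z_{α/2} + z_β) / d)².
z_{α/2} + z_β = 1.960 + 1.645 = 3.605.
n = (3.605 / 0.91)² = 3.962² = 15.69.
Round up.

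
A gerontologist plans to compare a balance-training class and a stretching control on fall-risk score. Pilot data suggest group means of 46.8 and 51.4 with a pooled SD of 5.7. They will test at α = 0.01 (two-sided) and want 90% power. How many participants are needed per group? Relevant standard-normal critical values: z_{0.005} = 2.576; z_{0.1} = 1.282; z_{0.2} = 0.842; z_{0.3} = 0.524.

n = 46 per group

Cohen's d = |M₁ − M₂| / SD_pooled = |46.8 − 51.4| / 5.7 = 4.6 / 5.7 = 0.807.
For two independent groups with equal n: n = 2·((z_{α/2} + z_β) / d)².
z_{α/2} + z_β = 2.576 + 1.282 = 3.858.
n = 2 × (3.858 / 0.807)² = 2 × 4.781² = 2 × 22.85 = 45.7.
Round up to the next whole participant.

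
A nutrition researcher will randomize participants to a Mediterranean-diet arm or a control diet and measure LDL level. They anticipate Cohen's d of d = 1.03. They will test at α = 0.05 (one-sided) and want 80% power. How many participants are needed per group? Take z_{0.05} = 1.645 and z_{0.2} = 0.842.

For two independent groups with equal n: n = 2·((z_{α} + z_β) / d)².
z_{α} + z_β = 1.645 + 0.842 = 2.487.
n = 2 × (2.487 / 1.03)² = 2 × 2.415² = 2 × 5.83 = 11.7.
Round up to the next whole participant.

n = 12 per group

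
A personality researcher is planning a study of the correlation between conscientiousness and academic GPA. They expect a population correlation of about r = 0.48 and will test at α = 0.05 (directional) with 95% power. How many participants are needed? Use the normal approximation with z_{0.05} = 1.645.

Fisher's z: C = ½·ln((1+r)/(1−r)) = ½·ln(2.8462) = 0.5230.
n = ((z_{α} + z_β)/C)² + 3.
(1.645 + 1.645) / 0.5230 = 3.290 / 0.5230 = 6.291.
n = 6.291² + 3 = 39.57 + 3 = 42.6.
Round up.

n = 43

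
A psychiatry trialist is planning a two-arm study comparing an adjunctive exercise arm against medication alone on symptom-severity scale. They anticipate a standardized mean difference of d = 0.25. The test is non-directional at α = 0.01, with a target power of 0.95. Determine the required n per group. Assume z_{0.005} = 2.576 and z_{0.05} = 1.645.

For two independent groups with equal n: n = 2·((z_{α/2} + z_β) / d)².
z_{α/2} + z_β = 2.576 + 1.645 = 4.221.
n = 2 × (4.221 / 0.25)² = 2 × 16.884² = 2 × 285.07 = 570.1.
Round up to the next whole participant.

n = 571 per group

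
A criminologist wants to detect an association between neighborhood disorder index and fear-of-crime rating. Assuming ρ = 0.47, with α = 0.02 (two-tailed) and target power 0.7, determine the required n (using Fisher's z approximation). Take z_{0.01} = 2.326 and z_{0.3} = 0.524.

Fisher's z: C = ½·ln((1+r)/(1−r)) = ½·ln(2.7736) = 0.5101.
n = ((z_{α/2} + z_β)/C)² + 3.
(2.326 + 0.524) / 0.5101 = 2.850 / 0.5101 = 5.587.
n = 5.587² + 3 = 31.22 + 3 = 34.2.
Round up.

n = 35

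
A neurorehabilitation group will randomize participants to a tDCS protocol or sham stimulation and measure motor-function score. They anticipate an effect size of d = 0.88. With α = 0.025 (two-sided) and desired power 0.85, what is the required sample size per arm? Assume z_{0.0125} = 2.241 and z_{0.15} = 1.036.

n = 28 per group

For two independent groups with equal n: n = 2·((z_{α/2} + z_β) / d)².
z_{α/2} + z_β = 2.241 + 1.036 = 3.277.
n = 2 × (3.277 / 0.88)² = 2 × 3.724² = 2 × 13.87 = 27.7.
Round up to the next whole participant.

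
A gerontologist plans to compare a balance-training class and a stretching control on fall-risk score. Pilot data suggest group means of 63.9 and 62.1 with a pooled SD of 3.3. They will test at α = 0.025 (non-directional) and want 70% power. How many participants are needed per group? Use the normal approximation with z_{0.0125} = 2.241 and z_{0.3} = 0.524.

Cohen's d = |M₁ − M₂| / SD_pooled = |63.9 − 62.1| / 3.3 = 1.8 / 3.3 = 0.545.
For two independent groups with equal n: n = 2·((z_{α/2} + z_β) / d)².
z_{α/2} + z_β = 2.241 + 0.524 = 2.765.
n = 2 × (2.765 / 0.545)² = 2 × 5.073² = 2 × 25.74 = 51.5.
Round up to the next whole participant.

n = 52 per group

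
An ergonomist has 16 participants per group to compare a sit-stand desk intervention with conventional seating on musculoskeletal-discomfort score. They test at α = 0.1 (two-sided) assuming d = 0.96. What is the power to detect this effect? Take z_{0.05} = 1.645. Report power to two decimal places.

power ≈ 0.86

For two equal groups, power = Φ(d·√(n/2) − z_{α/2}).
d·√(n/2) = 0.96 × √(16/2) = 0.96 × 2.828 = 2.715.
z_β = 2.715 − 1.645 = 1.070.
Power = Φ(1.070) = 0.858.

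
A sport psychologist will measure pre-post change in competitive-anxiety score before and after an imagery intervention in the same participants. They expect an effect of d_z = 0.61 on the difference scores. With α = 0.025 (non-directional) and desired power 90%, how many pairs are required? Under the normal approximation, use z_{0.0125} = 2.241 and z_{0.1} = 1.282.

For a paired (one-sample on differences) test: n = ((z_{α/2} + z_β) / d)².
z_{α/2} + z_β = 2.241 + 1.282 = 3.523.
n = (3.523 / 0.61)² = 5.775² = 33.36.
Round up.

n = 34 pairs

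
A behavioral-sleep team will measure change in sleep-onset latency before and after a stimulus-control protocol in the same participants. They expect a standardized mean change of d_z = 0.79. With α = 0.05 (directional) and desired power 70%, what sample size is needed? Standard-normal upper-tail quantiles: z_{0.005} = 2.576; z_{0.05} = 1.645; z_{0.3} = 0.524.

n = 8 pairs

For a paired (one-sample on differences) test: n = ((z_{α} + z_β) / d)².
z_{α} + z_β = 1.645 + 0.524 = 2.169.
n = (2.169 / 0.79)² = 2.746² = 7.54.
Round up.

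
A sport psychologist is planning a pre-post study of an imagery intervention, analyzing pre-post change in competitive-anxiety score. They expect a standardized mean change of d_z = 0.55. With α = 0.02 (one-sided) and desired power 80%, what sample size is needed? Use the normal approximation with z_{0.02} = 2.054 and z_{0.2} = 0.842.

For a paired (one-sample on differences) test: n = ((z_{α} + z_β) / d)².
z_{α} + z_β = 2.054 + 0.842 = 2.896.
n = (2.896 / 0.55)² = 5.265² = 27.73.
Round up.

n = 28 pairs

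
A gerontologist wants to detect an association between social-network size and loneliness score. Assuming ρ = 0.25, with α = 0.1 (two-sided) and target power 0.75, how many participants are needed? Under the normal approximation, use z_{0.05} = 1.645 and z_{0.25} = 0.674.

Fisher's z: C = ½·ln((1+r)/(1−r)) = ½·ln(1.6667) = 0.2554.
n = ((z_{α/2} + z_β)/C)² + 3.
(1.645 + 0.674) / 0.2554 = 2.319 / 0.2554 = 9.080.
n = 9.080² + 3 = 82.44 + 3 = 85.4.
Round up.

n = 86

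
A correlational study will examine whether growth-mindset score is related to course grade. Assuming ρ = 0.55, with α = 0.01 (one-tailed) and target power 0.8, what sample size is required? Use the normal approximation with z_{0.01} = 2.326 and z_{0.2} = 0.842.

Fisher's z: C = ½·ln((1+r)/(1−r)) = ½·ln(3.4444) = 0.6184.
n = ((z_{α} + z_β)/C)² + 3.
(2.326 + 0.842) / 0.6184 = 3.168 / 0.6184 = 5.123.
n = 5.123² + 3 = 26.24 + 3 = 29.2.
Round up.

n = 30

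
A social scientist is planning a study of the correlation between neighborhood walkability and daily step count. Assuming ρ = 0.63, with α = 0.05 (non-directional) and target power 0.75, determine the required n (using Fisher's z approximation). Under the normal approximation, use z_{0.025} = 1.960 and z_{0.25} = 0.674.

Fisher's z: C = ½·ln((1+r)/(1−r)) = ½·ln(4.4054) = 0.7414.
n = ((z_{α/2} + z_β)/C)² + 3.
(1.960 + 0.674) / 0.7414 = 2.634 / 0.7414 = 3.553.
n = 3.553² + 3 = 12.62 + 3 = 15.6.
Round up.

n = 16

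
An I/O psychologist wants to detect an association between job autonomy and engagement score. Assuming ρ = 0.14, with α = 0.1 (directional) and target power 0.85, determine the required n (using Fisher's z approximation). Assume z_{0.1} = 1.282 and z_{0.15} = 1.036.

Fisher's z: C = ½·ln((1+r)/(1−r)) = ½·ln(1.3256) = 0.1409.
n = ((z_{α} + z_β)/C)² + 3.
(1.282 + 1.036) / 0.1409 = 2.318 / 0.1409 = 16.451.
n = 16.451² + 3 = 270.65 + 3 = 273.6.
Round up.

n = 274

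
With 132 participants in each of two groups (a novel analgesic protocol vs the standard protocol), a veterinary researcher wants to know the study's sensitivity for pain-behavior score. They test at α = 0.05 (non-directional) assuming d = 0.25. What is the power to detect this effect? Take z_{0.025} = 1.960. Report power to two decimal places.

For two equal groups, power = Φ(d·√(n/2) − z_{α/2}).
d·√(n/2) = 0.25 × √(132/2) = 0.25 × 8.124 = 2.031.
z_β = 2.031 − 1.960 = 0.071.
Power = Φ(0.071) = 0.528.

power ≈ 0.53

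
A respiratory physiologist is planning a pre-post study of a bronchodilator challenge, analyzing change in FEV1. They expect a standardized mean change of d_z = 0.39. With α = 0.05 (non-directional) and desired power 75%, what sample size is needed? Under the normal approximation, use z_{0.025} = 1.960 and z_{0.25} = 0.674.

For a paired (one-sample on differences) test: n = ((z_{α/2} + z_β) / d)².
z_{α/2} + z_β = 1.960 + 0.674 = 2.634.
n = (2.634 / 0.39)² = 6.754² = 45.61.
Round up.

n = 46 pairs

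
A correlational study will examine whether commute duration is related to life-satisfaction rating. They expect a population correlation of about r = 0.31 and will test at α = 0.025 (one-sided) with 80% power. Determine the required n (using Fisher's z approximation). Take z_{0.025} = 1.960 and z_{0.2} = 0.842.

n = 80

Fisher's z: C = ½·ln((1+r)/(1−r)) = ½·ln(1.8986) = 0.3205.
n = ((z_{α} + z_β)/C)² + 3.
(1.960 + 0.842) / 0.3205 = 2.802 / 0.3205 = 8.743.
n = 8.743² + 3 = 76.43 + 3 = 79.4.
Round up.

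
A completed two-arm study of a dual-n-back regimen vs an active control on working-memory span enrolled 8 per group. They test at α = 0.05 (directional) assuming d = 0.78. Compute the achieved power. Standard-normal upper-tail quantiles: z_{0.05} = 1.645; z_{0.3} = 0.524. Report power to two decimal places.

power ≈ 0.47

For two equal groups, power = Φ(d·√(n/2) − z_{α}).
d·√(n/2) = 0.78 × √(8/2) = 0.78 × 2.000 = 1.560.
z_β = 1.560 − 1.645 = -0.085.
Power = Φ(-0.085) = 0.466.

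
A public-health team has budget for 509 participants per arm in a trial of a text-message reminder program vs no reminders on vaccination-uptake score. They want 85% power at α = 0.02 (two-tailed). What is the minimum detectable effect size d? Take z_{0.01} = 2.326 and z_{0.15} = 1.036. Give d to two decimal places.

For two independent groups of n = 509 each: d_min = (z_{α/2} + z_β)·√(2/n).
z-sum = 2.326 + 1.036 = 3.362.
d_min = 3.362 × √(2/509) = 3.362 × 0.0627 = 0.211.

d_min ≈ 0.21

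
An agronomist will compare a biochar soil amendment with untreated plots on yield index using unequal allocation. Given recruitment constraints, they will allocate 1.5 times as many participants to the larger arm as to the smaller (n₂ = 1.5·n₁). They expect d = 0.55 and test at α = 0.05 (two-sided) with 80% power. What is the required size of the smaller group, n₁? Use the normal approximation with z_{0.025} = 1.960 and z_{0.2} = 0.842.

n₁ = 44

With allocation ratio k = n₂/n₁ = 1.5, Var(x̄₁−x̄₂) = σ²(1/n₁ + 1/(k·n₁)) = σ²·(k+1)/(k·n₁).
So n₁ = (1 + 1/k)·((z_{α/2} + z_β)/d)² = 1.667 × (2.802/0.55)².
n₁ = 1.667 × 25.95 = 43.3.
Round up: n₁ = 44, giving n₂ = 1.5 × 44 = 66.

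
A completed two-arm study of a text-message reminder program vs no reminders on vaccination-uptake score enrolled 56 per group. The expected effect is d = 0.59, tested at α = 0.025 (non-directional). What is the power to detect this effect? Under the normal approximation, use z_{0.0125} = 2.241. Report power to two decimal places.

For two equal groups, power = Φ(d·√(n/2) − z_{α/2}).
d·√(n/2) = 0.59 × √(56/2) = 0.59 × 5.292 = 3.122.
z_β = 3.122 − 2.241 = 0.881.
Power = Φ(0.881) = 0.811.

power ≈ 0.81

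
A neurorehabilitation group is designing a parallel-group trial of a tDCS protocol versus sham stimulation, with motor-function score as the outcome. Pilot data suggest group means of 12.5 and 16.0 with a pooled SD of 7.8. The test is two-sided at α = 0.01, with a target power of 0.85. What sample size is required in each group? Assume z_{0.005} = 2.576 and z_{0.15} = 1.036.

Cohen's d = |M₁ − M₂| / SD_pooled = |12.5 − 16.0| / 7.8 = 3.5 / 7.8 = 0.449.
For two independent groups with equal n: n = 2·((z_{α/2} + z_β) / d)².
z_{α/2} + z_β = 2.576 + 1.036 = 3.612.
n = 2 × (3.612 / 0.449)² = 2 × 8.045² = 2 × 64.71 = 129.4.
Round up to the next whole participant.

n = 130 per group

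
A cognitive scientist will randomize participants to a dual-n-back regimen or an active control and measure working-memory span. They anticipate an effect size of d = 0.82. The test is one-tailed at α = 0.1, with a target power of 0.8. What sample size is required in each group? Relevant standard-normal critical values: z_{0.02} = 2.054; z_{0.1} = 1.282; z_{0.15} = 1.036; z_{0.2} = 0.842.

For two independent groups with equal n: n = 2·((z_{α} + z_β) / d)².
z_{α} + z_β = 1.282 + 0.842 = 2.124.
n = 2 × (2.124 / 0.82)² = 2 × 2.590² = 2 × 6.71 = 13.4.
Round up to the next whole participant.

n = 14 per group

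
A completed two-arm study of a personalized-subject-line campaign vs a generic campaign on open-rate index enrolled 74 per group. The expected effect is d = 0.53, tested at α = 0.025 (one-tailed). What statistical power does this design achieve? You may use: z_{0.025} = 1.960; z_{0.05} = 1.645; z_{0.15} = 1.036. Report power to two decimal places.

power ≈ 0.90

For two equal groups, power = Φ(d·√(n/2) − z_{α}).
d·√(n/2) = 0.53 × √(74/2) = 0.53 × 6.083 = 3.224.
z_β = 3.224 − 1.960 = 1.264.
Power = Φ(1.264) = 0.897.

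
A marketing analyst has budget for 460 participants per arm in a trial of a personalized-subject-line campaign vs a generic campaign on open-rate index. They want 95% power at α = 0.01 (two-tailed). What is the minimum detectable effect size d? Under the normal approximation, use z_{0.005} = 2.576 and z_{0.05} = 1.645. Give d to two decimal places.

d_min ≈ 0.28

For two independent groups of n = 460 each: d_min = (z_{α/2} + z_β)·√(2/n).
z-sum = 2.576 + 1.645 = 4.221.
d_min = 4.221 × √(2/460) = 4.221 × 0.0659 = 0.278.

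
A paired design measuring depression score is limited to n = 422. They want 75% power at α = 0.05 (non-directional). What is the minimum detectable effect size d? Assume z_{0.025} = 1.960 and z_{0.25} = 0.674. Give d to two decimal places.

d_min ≈ 0.13

For a single sample (or paired design) of n = 422: d_min = (z_{α/2} + z_β)/√n.
z-sum = 1.960 + 0.674 = 2.634.
d_min = 2.634 / √422 = 2.634 / 20.543 = 0.128.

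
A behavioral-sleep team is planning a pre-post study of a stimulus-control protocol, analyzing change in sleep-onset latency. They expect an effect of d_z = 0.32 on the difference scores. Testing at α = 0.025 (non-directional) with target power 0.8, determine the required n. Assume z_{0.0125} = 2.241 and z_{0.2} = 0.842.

n = 93 pairs

For a paired (one-sample on differences) test: n = ((z_{α/2} + z_β) / d)².
z_{α/2} + z_β = 2.241 + 0.842 = 3.083.
n = (3.083 / 0.32)² = 9.634² = 92.82.
Round up.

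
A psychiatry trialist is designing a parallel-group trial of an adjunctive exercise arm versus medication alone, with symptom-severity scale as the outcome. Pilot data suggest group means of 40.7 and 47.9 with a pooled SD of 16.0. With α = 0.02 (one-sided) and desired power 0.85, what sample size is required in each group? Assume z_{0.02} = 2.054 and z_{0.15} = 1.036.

n = 95 per group

Cohen's d = |M₁ − M₂| / SD_pooled = |40.7 − 47.9| / 16.0 = 7.2 / 16.0 = 0.450.
For two independent groups with equal n: n = 2·((z_{α} + z_β) / d)².
z_{α} + z_β = 2.054 + 1.036 = 3.090.
n = 2 × (3.090 / 0.450)² = 2 × 6.867² = 2 × 47.15 = 94.3.
Round up to the next whole participant.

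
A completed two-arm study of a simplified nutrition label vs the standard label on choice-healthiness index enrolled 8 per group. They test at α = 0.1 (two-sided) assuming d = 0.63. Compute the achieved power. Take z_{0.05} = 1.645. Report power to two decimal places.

power ≈ 0.35

For two equal groups, power = Φ(d·√(n/2) − z_{α/2}).
d·√(n/2) = 0.63 × √(8/2) = 0.63 × 2.000 = 1.260.
z_β = 1.260 − 1.645 = -0.385.
Power = Φ(-0.385) = 0.350.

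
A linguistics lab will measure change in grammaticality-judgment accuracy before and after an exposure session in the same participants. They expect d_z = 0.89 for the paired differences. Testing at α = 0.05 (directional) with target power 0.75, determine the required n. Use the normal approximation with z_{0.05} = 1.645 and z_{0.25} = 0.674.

n = 7 pairs

For a paired (one-sample on differences) test: n = ((z_{α} + z_β) / d)².
z_{α} + z_β = 1.645 + 0.674 = 2.319.
n = (2.319 / 0.89)² = 2.606² = 6.79.
Round up.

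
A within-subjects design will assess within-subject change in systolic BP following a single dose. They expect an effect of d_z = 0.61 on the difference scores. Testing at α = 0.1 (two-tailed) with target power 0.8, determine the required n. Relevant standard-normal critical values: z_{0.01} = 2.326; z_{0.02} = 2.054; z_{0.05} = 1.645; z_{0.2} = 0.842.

For a paired (one-sample on differences) test: n = ((z_{α/2} + z_β) / d)².
z_{α/2} + z_β = 1.645 + 0.842 = 2.487.
n = (2.487 / 0.61)² = 4.077² = 16.62.
Round up.

n = 17 pairs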